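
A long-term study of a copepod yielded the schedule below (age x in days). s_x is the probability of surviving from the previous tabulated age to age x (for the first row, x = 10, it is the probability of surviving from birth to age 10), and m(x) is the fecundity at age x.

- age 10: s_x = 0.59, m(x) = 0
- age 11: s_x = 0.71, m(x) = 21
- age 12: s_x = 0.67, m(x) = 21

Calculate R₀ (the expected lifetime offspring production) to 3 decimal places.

14.691

Survivorship from birth: l_x = s_10·s_11·…·s_x.
  l_10 = 0.59000
  l_11 = 0.41890
  l_12 = 0.28066
R₀ = Σ l_x m(x):
  age 10: 0.59000 × 0 = 0.0000
  age 11: 0.41890 × 21 = 8.7969
  age 12: 0.28066 × 21 = 5.8939
R₀ = 0.0000 + 8.7969 + 5.8939 = 14.6908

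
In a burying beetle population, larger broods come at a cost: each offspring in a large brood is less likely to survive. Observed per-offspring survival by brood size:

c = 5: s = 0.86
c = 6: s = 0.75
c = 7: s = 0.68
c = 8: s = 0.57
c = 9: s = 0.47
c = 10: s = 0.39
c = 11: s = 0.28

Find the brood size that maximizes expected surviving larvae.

Expected surviving larvae = c × s(c):
  c=5: 5 × 0.86 = 4.300
  c=6: 6 × 0.75 = 4.500
  c=7: 7 × 0.68 = 4.760
  c=8: 8 × 0.57 = 4.560
  c=9: 9 × 0.47 = 4.230
  c=10: 10 × 0.39 = 3.900
  c=11: 11 × 0.28 = 3.080
Maximum at c = 7 (4.760 surviving larvae).

7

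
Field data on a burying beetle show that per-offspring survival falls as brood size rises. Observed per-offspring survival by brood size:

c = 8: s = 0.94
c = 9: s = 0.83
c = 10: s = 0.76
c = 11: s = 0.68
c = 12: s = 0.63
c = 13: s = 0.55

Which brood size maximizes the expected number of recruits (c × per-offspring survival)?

Expected recruits = c × s(c):
  c=8: 8 × 0.94 = 7.520
  c=9: 9 × 0.83 = 7.470
  c=10: 10 × 0.76 = 7.600
  c=11: 11 × 0.68 = 7.480
  c=12: 12 × 0.63 = 7.560
  c=13: 13 × 0.55 = 7.150
Maximum at c = 10 (7.600 recruits).

10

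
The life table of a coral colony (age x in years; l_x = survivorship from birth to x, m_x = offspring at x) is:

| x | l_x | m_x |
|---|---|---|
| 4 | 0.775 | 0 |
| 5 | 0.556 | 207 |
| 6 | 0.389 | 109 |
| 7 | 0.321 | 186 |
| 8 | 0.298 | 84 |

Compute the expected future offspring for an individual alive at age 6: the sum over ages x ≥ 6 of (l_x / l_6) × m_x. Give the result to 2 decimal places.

l_6 = 0.389. Conditional survival from age 6 to x is l_x / l_6.
  x=6: (0.389/0.389) × 109 = 109.0000
  x=7: (0.321/0.389) × 186 = 153.4859
  x=8: (0.298/0.389) × 84 = 64.3496
Sum = 109.0000 + 153.4859 + 64.3496 = 326.8355

326.84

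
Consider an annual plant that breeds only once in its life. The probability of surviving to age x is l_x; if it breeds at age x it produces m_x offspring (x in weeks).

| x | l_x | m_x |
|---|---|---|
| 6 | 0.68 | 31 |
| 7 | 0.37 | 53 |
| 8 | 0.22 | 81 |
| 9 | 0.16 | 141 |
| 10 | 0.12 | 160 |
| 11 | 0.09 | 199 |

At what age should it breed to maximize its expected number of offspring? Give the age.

Expected offspring if breeding at age x = l_x × m_x:
  age 6: 0.68 × 31 = 21.080
  age 7: 0.37 × 53 = 19.610
  age 8: 0.22 × 81 = 17.820
  age 9: 0.16 × 141 = 22.560
  age 10: 0.12 × 160 = 19.200
  age 11: 0.09 × 199 = 17.910
Maximum at age 9 (22.560).

9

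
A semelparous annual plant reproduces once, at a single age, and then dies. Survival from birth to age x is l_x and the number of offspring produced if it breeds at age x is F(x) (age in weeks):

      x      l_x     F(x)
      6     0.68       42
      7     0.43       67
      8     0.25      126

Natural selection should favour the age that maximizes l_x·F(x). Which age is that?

8

Expected offspring if breeding at age x = l_x × F(x):
  age 6: 0.68 × 42 = 28.560
  age 7: 0.43 × 67 = 28.810
  age 8: 0.25 × 126 = 31.500
Maximum at age 8 (31.500).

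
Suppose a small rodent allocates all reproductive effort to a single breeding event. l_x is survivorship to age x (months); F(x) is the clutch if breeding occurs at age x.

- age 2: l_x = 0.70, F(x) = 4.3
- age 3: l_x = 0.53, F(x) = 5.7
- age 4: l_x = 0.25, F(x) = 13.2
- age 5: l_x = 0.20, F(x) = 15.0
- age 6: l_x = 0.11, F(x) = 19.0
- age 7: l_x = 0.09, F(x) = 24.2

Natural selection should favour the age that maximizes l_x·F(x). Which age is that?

4

Expected offspring if breeding at age x = l_x × F(x):
  age 2: 0.70 × 4.3 = 3.010
  age 3: 0.53 × 5.7 = 3.021
  age 4: 0.25 × 13.2 = 3.300
  age 5: 0.20 × 15.0 = 3.000
  age 6: 0.11 × 19.0 = 2.090
  age 7: 0.09 × 24.2 = 2.178
Maximum at age 4 (3.300).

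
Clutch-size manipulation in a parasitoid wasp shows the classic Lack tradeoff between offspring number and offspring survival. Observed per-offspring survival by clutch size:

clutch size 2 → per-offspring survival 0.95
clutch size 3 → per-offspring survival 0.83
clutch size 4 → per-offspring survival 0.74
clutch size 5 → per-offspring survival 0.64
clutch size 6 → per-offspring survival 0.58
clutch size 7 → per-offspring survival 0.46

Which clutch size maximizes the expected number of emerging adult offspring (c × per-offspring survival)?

Expected emerging adult offspring = c × s(c):
  c=2: 2 × 0.95 = 1.900
  c=3: 3 × 0.83 = 2.490
  c=4: 4 × 0.74 = 2.960
  c=5: 5 × 0.64 = 3.200
  c=6: 6 × 0.58 = 3.480
  c=7: 7 × 0.46 = 3.220
Maximum at c = 6 (3.480 emerging adult offspring).

6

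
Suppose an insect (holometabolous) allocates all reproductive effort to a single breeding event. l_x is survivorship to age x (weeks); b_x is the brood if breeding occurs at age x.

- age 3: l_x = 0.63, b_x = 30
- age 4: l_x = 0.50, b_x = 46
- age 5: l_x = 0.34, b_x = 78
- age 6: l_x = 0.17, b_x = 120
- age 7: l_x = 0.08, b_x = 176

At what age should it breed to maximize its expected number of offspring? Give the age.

Expected offspring if breeding at age x = l_x × b_x:
  age 3: 0.63 × 30 = 18.900
  age 4: 0.50 × 46 = 23.000
  age 5: 0.34 × 78 = 26.520
  age 6: 0.17 × 120 = 20.400
  age 7: 0.08 × 176 = 14.080
Maximum at age 5 (26.520).

5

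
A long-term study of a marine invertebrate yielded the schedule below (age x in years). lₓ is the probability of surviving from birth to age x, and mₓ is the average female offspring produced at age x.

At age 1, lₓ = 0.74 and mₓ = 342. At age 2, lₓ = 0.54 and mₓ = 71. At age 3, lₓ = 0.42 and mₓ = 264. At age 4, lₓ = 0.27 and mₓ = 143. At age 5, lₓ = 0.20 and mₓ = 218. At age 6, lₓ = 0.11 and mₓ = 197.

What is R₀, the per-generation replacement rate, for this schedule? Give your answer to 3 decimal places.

R₀ = Σ lₓ mₓ:
  age 1: 0.74 × 342 = 253.0800
  age 2: 0.54 × 71 = 38.3400
  age 3: 0.42 × 264 = 110.8800
  age 4: 0.27 × 143 = 38.6100
  age 5: 0.20 × 218 = 43.6000
  age 6: 0.11 × 197 = 21.6700
R₀ = 253.0800 + 38.3400 + 110.8800 + 38.6100 + 43.6000 + 21.6700 = 506.1800

506.180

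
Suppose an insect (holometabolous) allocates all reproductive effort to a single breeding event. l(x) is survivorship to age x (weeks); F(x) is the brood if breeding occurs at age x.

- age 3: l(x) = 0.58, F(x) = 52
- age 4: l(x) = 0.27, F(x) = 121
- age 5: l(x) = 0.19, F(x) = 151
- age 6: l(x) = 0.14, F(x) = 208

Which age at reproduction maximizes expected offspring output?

Expected offspring if breeding at age x = l(x) × F(x):
  age 3: 0.58 × 52 = 30.160
  age 4: 0.27 × 121 = 32.670
  age 5: 0.19 × 151 = 28.690
  age 6: 0.14 × 208 = 29.120
Maximum at age 4 (32.670).

4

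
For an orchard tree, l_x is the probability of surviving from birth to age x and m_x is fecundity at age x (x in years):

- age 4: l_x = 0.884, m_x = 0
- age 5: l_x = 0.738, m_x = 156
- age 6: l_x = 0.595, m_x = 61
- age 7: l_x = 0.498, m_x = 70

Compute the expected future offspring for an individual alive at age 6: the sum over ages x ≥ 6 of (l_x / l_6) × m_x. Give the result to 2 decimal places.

119.59

l_6 = 0.595. Conditional survival from age 6 to x is l_x / l_6.
  x=6: (0.595/0.595) × 61 = 61.0000
  x=7: (0.498/0.595) × 70 = 58.5882
Sum = 61.0000 + 58.5882 = 119.5882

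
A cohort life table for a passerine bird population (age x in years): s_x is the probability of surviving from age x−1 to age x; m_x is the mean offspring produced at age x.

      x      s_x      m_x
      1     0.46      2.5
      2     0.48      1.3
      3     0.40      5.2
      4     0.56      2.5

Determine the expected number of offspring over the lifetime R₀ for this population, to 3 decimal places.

Survivorship from birth: l_x = s_1·s_2·…·s_x.
  l_1 = 0.46000
  l_2 = 0.22080
  l_3 = 0.08832
  l_4 = 0.04946
R₀ = Σ l_x m_x:
  age 1: 0.46000 × 2.5 = 1.1500
  age 2: 0.22080 × 1.3 = 0.2870
  age 3: 0.08832 × 5.2 = 0.4593
  age 4: 0.04946 × 2.5 = 0.1236
R₀ = 1.1500 + 0.2870 + 0.4593 + 0.1236 = 2.0200

2.020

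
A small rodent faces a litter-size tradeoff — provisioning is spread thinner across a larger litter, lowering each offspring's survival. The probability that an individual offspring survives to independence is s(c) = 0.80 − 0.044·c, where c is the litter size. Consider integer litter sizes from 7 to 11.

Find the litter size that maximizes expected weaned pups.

Expected weaned pups = c × s(c):
  c=7: 7 × 0.492 = 3.444
  c=8: 8 × 0.448 = 3.584
  c=9: 9 × 0.404 = 3.636
  c=10: 10 × 0.360 = 3.600
  c=11: 11 × 0.316 = 3.476
Maximum at c = 9 (3.636 weaned pups).

9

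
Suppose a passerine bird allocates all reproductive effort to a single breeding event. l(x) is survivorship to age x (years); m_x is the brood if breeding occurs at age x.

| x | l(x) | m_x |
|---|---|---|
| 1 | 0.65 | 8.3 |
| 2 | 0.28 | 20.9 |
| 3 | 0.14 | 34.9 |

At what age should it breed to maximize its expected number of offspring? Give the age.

Expected offspring if breeding at age x = l(x) × m_x:
  age 1: 0.65 × 8.3 = 5.395
  age 2: 0.28 × 20.9 = 5.852
  age 3: 0.14 × 34.9 = 4.886
Maximum at age 2 (5.852).

2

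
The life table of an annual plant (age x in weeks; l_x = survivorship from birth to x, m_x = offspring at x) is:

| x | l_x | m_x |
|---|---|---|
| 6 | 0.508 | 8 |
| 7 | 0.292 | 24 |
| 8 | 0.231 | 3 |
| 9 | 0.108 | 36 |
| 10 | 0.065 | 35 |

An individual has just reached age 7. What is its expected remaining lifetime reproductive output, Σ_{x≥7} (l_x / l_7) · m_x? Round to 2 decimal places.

47.48

l_7 = 0.292. Conditional survival from age 7 to x is l_x / l_7.
  x=7: (0.292/0.292) × 24 = 24.0000
  x=8: (0.231/0.292) × 3 = 2.3733
  x=9: (0.108/0.292) × 36 = 13.3151
  x=10: (0.065/0.292) × 35 = 7.7911
Sum = 24.0000 + 2.3733 + 13.3151 + 7.7911 = 47.4795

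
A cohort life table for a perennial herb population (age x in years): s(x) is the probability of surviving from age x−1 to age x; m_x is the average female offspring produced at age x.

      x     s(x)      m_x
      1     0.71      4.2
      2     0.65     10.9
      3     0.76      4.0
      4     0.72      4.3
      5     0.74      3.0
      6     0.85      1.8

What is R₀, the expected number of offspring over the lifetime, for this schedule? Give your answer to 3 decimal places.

Survivorship from birth: l_x = s_1·s_2·…·s_x.
  l_1 = 0.71000
  l_2 = 0.46150
  l_3 = 0.35074
  l_4 = 0.25253
  l_5 = 0.18687
  l_6 = 0.15884
R₀ = Σ l_x m_x:
  age 1: 0.71000 × 4.2 = 2.9820
  age 2: 0.46150 × 10.9 = 5.0304
  age 3: 0.35074 × 4.0 = 1.4030
  age 4: 0.25253 × 4.3 = 1.0859
  age 5: 0.18687 × 3.0 = 0.5606
  age 6: 0.15884 × 1.8 = 0.2859
R₀ = 2.9820 + 5.0304 + 1.4030 + 1.0859 + 0.5606 + 0.2859 = 11.3477

11.348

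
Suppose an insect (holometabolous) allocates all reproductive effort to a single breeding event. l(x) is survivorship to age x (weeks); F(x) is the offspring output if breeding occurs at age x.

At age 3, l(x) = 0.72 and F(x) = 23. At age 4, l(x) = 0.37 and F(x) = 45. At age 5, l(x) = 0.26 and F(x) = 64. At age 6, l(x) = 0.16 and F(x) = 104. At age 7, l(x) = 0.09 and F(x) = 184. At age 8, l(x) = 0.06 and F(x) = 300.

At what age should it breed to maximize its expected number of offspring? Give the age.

8

Expected offspring if breeding at age x = l(x) × F(x):
  age 3: 0.72 × 23 = 16.560
  age 4: 0.37 × 45 = 16.650
  age 5: 0.26 × 64 = 16.640
  age 6: 0.16 × 104 = 16.640
  age 7: 0.09 × 184 = 16.560
  age 8: 0.06 × 300 = 18.000
Maximum at age 8 (18.000).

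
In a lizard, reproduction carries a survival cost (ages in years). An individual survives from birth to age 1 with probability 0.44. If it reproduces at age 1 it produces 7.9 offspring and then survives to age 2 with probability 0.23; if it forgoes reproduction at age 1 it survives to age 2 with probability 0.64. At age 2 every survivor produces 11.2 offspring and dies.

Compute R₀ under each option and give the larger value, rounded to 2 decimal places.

4.61

breed at age 1: R₀ = 0.44 × (7.9 + 0.23 × 11.2) = 0.44 × 10.4760 = 4.6094
delay to age 2: R₀ = 0.44 × (0.64 × 11.2) = 0.44 × 7.1680 = 3.1539
Higher: breed at age 1 (4.6094).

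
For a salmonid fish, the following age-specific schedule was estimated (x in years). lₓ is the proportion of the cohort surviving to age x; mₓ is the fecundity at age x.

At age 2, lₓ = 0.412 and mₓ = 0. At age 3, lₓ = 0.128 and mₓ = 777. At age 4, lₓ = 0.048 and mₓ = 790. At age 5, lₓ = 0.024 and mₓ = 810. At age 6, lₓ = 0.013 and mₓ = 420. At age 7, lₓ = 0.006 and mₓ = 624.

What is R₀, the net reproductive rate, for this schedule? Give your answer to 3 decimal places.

166.020

R₀ = Σ lₓ mₓ:
  age 2: 0.412 × 0 = 0.0000
  age 3: 0.128 × 777 = 99.4560
  age 4: 0.048 × 790 = 37.9200
  age 5: 0.024 × 810 = 19.4400
  age 6: 0.013 × 420 = 5.4600
  age 7: 0.006 × 624 = 3.7440
R₀ = 0.0000 + 99.4560 + 37.9200 + 19.4400 + 5.4600 + 3.7440 = 166.0200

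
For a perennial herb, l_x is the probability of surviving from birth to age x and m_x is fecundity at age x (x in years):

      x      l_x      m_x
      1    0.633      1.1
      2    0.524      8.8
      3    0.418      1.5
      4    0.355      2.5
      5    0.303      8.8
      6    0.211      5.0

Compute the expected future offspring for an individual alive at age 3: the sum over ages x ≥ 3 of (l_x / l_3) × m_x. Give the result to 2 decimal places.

l_3 = 0.418. Conditional survival from age 3 to x is l_x / l_3.
  x=3: (0.418/0.418) × 1.5 = 1.5000
  x=4: (0.355/0.418) × 2.5 = 2.1232
  x=5: (0.303/0.418) × 8.8 = 6.3789
  x=6: (0.211/0.418) × 5.0 = 2.5239
Sum = 1.5000 + 2.1232 + 6.3789 + 2.5239 = 12.5261

12.53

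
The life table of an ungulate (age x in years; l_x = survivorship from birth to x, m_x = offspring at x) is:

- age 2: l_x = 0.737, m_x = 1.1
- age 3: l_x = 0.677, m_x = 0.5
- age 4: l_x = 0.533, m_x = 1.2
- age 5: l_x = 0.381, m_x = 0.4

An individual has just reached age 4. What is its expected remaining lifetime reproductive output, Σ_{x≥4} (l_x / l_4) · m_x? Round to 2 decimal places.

1.49

l_4 = 0.533. Conditional survival from age 4 to x is l_x / l_4.
  x=4: (0.533/0.533) × 1.2 = 1.2000
  x=5: (0.381/0.533) × 0.4 = 0.2859
Sum = 1.2000 + 0.2859 = 1.4859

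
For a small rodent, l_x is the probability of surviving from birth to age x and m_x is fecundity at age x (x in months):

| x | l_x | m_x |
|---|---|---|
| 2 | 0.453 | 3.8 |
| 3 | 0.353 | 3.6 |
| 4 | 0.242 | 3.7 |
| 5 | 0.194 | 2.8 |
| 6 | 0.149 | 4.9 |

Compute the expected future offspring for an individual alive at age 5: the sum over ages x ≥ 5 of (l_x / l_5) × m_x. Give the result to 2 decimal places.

6.56

l_5 = 0.194. Conditional survival from age 5 to x is l_x / l_5.
  x=5: (0.194/0.194) × 2.8 = 2.8000
  x=6: (0.149/0.194) × 4.9 = 3.7634
Sum = 2.8000 + 3.7634 = 6.5634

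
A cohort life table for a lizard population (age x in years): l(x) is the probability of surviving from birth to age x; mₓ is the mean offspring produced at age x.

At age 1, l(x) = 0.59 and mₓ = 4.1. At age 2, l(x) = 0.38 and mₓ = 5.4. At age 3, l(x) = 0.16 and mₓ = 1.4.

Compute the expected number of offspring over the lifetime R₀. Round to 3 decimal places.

4.695

R₀ = Σ l(x) mₓ:
  age 1: 0.59 × 4.1 = 2.4190
  age 2: 0.38 × 5.4 = 2.0520
  age 3: 0.16 × 1.4 = 0.2240
R₀ = 2.4190 + 2.0520 + 0.2240 = 4.6950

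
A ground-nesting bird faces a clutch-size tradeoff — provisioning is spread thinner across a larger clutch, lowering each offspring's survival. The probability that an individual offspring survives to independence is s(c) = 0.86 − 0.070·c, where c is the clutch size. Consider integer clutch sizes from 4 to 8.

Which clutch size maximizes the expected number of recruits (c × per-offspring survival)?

6

Expected recruits = c × s(c):
  c=4: 4 × 0.580 = 2.320
  c=5: 5 × 0.510 = 2.550
  c=6: 6 × 0.440 = 2.640
  c=7: 7 × 0.370 = 2.590
  c=8: 8 × 0.300 = 2.400
Maximum at c = 6 (2.640 recruits).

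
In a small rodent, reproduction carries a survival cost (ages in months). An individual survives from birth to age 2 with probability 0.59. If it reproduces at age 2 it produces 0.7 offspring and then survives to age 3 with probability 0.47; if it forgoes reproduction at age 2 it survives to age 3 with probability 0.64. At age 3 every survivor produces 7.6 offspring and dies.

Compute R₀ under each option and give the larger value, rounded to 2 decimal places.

breed at age 2: R₀ = 0.59 × (0.7 + 0.47 × 7.6) = 0.59 × 4.2720 = 2.5205
delay to age 3: R₀ = 0.59 × (0.64 × 7.6) = 0.59 × 4.8640 = 2.8698
Higher: delay to age 3 (2.8698).

2.87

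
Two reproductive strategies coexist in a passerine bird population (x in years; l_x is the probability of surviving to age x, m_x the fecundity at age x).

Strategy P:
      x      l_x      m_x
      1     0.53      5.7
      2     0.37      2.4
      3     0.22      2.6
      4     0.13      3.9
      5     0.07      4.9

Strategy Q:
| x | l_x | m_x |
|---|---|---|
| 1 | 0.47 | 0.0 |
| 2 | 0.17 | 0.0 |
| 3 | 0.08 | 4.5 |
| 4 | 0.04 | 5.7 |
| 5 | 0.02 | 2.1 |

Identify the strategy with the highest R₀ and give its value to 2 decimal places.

Strategy P: R₀ = 0.53×5.7 + 0.37×2.4 + 0.22×2.6 + 0.13×3.9 + 0.07×4.9 = 5.3310
Strategy Q: R₀ = 0.47×0.0 + 0.17×0.0 + 0.08×4.5 + 0.04×5.7 + 0.02×2.1 = 0.6300
Highest R₀: strategy P with 5.3310.

5.33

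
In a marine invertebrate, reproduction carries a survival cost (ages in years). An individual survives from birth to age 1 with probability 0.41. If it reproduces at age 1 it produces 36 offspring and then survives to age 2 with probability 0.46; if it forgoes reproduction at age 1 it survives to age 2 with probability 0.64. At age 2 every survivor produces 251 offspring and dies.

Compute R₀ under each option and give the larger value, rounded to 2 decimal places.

65.86

breed at age 1: R₀ = 0.41 × (36 + 0.46 × 251) = 0.41 × 151.4600 = 62.0986
delay to age 2: R₀ = 0.41 × (0.64 × 251) = 0.41 × 160.6400 = 65.8624
Higher: delay to age 2 (65.8624).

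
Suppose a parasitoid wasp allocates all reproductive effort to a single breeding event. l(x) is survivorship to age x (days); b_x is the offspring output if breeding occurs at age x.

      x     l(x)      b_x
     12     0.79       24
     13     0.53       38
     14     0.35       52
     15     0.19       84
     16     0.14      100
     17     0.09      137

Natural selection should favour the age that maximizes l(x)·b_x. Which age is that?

13

Expected offspring if breeding at age x = l(x) × b_x:
  age 12: 0.79 × 24 = 18.960
  age 13: 0.53 × 38 = 20.140
  age 14: 0.35 × 52 = 18.200
  age 15: 0.19 × 84 = 15.960
  age 16: 0.14 × 100 = 14.000
  age 17: 0.09 × 137 = 12.330
Maximum at age 13 (20.140).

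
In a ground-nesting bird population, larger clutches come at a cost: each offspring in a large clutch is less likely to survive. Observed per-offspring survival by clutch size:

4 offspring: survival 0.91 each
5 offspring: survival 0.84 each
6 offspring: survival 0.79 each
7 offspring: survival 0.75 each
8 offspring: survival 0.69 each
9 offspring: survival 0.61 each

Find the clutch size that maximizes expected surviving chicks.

8

Expected surviving chicks = c × s(c):
  c=4: 4 × 0.91 = 3.640
  c=5: 5 × 0.84 = 4.200
  c=6: 6 × 0.79 = 4.740
  c=7: 7 × 0.75 = 5.250
  c=8: 8 × 0.69 = 5.520
  c=9: 9 × 0.61 = 5.490
Maximum at c = 8 (5.520 surviving chicks).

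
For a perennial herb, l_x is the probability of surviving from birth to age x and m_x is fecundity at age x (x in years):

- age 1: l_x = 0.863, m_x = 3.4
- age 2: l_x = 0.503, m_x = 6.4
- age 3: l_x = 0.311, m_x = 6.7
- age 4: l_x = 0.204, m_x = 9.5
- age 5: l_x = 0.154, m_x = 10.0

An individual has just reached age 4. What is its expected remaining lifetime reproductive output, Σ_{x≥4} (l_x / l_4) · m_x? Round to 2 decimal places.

17.05

l_4 = 0.204. Conditional survival from age 4 to x is l_x / l_4.
  x=4: (0.204/0.204) × 9.5 = 9.5000
  x=5: (0.154/0.204) × 10.0 = 7.5490
Sum = 9.5000 + 7.5490 = 17.0490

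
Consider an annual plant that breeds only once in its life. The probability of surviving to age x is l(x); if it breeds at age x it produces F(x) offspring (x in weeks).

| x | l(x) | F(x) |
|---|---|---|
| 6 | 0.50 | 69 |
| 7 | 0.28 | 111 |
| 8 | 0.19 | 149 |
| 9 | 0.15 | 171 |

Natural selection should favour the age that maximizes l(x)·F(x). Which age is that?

Expected offspring if breeding at age x = l(x) × F(x):
  age 6: 0.50 × 69 = 34.500
  age 7: 0.28 × 111 = 31.080
  age 8: 0.19 × 149 = 28.310
  age 9: 0.15 × 171 = 25.650
Maximum at age 6 (34.500).

6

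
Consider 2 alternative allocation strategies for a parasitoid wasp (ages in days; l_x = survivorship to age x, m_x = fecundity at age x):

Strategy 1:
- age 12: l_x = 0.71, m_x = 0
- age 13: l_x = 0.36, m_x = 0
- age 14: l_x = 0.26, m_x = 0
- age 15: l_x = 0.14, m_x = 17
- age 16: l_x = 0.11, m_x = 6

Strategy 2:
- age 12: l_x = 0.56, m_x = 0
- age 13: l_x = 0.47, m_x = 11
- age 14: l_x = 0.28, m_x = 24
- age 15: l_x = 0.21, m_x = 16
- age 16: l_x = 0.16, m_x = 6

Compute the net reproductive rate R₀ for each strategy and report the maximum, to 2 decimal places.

16.21

Strategy 1: R₀ = 0.71×0 + 0.36×0 + 0.26×0 + 0.14×17 + 0.11×6 = 3.0400
Strategy 2: R₀ = 0.56×0 + 0.47×11 + 0.28×24 + 0.21×16 + 0.16×6 = 16.2100
Highest R₀: strategy 2 with 16.2100.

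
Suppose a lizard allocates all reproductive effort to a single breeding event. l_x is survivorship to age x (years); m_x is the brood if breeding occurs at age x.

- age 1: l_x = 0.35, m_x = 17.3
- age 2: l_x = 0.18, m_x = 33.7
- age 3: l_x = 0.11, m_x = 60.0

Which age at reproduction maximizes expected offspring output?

3

Expected offspring if breeding at age x = l_x × m_x:
  age 1: 0.35 × 17.3 = 6.055
  age 2: 0.18 × 33.7 = 6.066
  age 3: 0.11 × 60.0 = 6.600
Maximum at age 3 (6.600).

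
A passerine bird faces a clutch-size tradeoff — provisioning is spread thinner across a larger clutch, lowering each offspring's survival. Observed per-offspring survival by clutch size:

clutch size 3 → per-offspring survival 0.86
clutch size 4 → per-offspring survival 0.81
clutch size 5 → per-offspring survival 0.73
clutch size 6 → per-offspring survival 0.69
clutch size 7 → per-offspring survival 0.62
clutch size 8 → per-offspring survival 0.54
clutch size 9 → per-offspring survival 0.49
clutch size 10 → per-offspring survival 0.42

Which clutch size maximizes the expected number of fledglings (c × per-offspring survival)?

9

Expected fledglings = c × s(c):
  c=3: 3 × 0.86 = 2.580
  c=4: 4 × 0.81 = 3.240
  c=5: 5 × 0.73 = 3.650
  c=6: 6 × 0.69 = 4.140
  c=7: 7 × 0.62 = 4.340
  c=8: 8 × 0.54 = 4.320
  c=9: 9 × 0.49 = 4.410
  c=10: 10 × 0.42 = 4.200
Maximum at c = 9 (4.410 fledglings).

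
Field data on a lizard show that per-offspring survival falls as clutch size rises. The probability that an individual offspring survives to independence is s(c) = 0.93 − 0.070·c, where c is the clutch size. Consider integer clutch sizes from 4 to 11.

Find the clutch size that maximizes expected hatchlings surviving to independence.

7

Expected hatchlings surviving to independence = c × s(c):
  c=4: 4 × 0.650 = 2.600
  c=5: 5 × 0.580 = 2.900
  c=6: 6 × 0.510 = 3.060
  c=7: 7 × 0.440 = 3.080
  c=8: 8 × 0.370 = 2.960
  c=9: 9 × 0.300 = 2.700
  c=10: 10 × 0.230 = 2.300
  c=11: 11 × 0.160 = 1.760
Maximum at c = 7 (3.080 hatchlings surviving to independence).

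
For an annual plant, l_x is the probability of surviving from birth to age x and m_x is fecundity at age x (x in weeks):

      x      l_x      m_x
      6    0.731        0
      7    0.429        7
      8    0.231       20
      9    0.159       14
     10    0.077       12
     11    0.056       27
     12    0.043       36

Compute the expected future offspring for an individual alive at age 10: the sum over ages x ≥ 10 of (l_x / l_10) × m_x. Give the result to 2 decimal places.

51.74

l_10 = 0.077. Conditional survival from age 10 to x is l_x / l_10.
  x=10: (0.077/0.077) × 12 = 12.0000
  x=11: (0.056/0.077) × 27 = 19.6364
  x=12: (0.043/0.077) × 36 = 20.1039
Sum = 12.0000 + 19.6364 + 20.1039 = 51.7403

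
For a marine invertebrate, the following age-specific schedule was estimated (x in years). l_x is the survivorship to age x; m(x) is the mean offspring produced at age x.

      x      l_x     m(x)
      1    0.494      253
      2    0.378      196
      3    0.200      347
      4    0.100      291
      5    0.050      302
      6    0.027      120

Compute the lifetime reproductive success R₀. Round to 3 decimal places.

315.910

R₀ = Σ l_x m(x):
  age 1: 0.494 × 253 = 124.9820
  age 2: 0.378 × 196 = 74.0880
  age 3: 0.200 × 347 = 69.4000
  age 4: 0.100 × 291 = 29.1000
  age 5: 0.050 × 302 = 15.1000
  age 6: 0.027 × 120 = 3.2400
R₀ = 124.9820 + 74.0880 + 69.4000 + 29.1000 + 15.1000 + 3.2400 = 315.9100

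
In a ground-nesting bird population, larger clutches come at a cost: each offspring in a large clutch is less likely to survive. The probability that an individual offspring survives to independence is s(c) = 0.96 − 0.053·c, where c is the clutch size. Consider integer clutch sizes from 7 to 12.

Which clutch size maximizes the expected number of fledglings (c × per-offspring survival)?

9

Expected fledglings = c × s(c):
  c=7: 7 × 0.589 = 4.123
  c=8: 8 × 0.536 = 4.288
  c=9: 9 × 0.483 = 4.347
  c=10: 10 × 0.430 = 4.300
  c=11: 11 × 0.377 = 4.147
  c=12: 12 × 0.324 = 3.888
Maximum at c = 9 (4.347 fledglings).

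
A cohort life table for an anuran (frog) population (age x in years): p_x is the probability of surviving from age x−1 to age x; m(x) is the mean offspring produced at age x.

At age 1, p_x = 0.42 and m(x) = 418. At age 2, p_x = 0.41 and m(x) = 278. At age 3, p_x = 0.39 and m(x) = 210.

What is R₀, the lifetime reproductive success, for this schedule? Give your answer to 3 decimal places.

Survivorship from birth: l_x = p_1·p_2·…·p_x.
  l_1 = 0.42000
  l_2 = 0.17220
  l_3 = 0.06716
R₀ = Σ l_x m(x):
  age 1: 0.42000 × 418 = 175.5600
  age 2: 0.17220 × 278 = 47.8716
  age 3: 0.06716 × 210 = 14.1036
R₀ = 175.5600 + 47.8716 + 14.1036 = 237.5352

237.535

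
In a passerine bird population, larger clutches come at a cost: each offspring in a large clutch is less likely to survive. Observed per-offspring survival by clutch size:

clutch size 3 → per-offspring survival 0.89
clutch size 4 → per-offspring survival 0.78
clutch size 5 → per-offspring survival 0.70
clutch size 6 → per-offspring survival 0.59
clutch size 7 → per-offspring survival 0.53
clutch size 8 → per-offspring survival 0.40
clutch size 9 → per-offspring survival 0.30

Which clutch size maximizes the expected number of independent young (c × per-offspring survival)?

7

Expected independent young = c × s(c):
  c=3: 3 × 0.89 = 2.670
  c=4: 4 × 0.78 = 3.120
  c=5: 5 × 0.70 = 3.500
  c=6: 6 × 0.59 = 3.540
  c=7: 7 × 0.53 = 3.710
  c=8: 8 × 0.40 = 3.200
  c=9: 9 × 0.30 = 2.700
Maximum at c = 7 (3.710 independent young).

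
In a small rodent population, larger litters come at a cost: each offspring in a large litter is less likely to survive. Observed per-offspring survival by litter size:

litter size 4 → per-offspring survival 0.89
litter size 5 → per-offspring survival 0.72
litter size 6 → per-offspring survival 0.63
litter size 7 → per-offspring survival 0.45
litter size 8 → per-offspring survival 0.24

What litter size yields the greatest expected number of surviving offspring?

Expected surviving offspring = c × s(c):
  c=4: 4 × 0.89 = 3.560
  c=5: 5 × 0.72 = 3.600
  c=6: 6 × 0.63 = 3.780
  c=7: 7 × 0.45 = 3.150
  c=8: 8 × 0.24 = 1.920
Maximum at c = 6 (3.780 surviving offspring).

6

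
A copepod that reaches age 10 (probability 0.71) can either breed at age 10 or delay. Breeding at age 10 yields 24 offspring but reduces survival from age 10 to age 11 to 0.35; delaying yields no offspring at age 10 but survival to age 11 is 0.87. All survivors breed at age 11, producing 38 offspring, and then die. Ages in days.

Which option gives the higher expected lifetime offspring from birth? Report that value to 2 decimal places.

26.48

breed at age 10: R₀ = 0.71 × (24 + 0.35 × 38) = 0.71 × 37.3000 = 26.4830
delay to age 11: R₀ = 0.71 × (0.87 × 38) = 0.71 × 33.0600 = 23.4726
Higher: breed at age 10 (26.4830).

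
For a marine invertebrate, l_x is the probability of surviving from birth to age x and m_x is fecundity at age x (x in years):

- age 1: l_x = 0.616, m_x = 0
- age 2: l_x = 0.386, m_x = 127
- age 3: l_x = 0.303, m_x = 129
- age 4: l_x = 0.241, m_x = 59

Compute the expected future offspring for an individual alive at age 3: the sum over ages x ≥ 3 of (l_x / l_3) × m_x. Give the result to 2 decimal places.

175.93

l_3 = 0.303. Conditional survival from age 3 to x is l_x / l_3.
  x=3: (0.303/0.303) × 129 = 129.0000
  x=4: (0.241/0.303) × 59 = 46.9274
Sum = 129.0000 + 46.9274 = 175.9274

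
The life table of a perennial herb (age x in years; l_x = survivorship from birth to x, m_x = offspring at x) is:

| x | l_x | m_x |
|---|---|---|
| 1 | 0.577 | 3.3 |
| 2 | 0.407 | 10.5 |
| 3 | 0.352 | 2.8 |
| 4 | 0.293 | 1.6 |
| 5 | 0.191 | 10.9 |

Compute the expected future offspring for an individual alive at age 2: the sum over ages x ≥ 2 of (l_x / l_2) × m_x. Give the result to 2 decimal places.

l_2 = 0.407. Conditional survival from age 2 to x is l_x / l_2.
  x=2: (0.407/0.407) × 10.5 = 10.5000
  x=3: (0.352/0.407) × 2.8 = 2.4216
  x=4: (0.293/0.407) × 1.6 = 1.1518
  x=5: (0.191/0.407) × 10.9 = 5.1152
Sum = 10.5000 + 2.4216 + 1.1518 + 5.1152 = 19.1887

19.19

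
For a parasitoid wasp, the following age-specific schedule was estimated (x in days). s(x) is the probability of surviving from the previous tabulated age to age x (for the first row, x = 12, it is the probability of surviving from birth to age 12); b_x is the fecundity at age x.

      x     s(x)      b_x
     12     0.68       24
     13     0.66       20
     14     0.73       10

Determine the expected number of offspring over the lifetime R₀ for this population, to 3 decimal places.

Survivorship from birth: l_x = s_12·s_13·…·s_x.
  l_12 = 0.68000
  l_13 = 0.44880
  l_14 = 0.32762
R₀ = Σ l_x b_x:
  age 12: 0.68000 × 24 = 16.3200
  age 13: 0.44880 × 20 = 8.9760
  age 14: 0.32762 × 10 = 3.2762
R₀ = 16.3200 + 8.9760 + 3.2762 = 28.5722

28.572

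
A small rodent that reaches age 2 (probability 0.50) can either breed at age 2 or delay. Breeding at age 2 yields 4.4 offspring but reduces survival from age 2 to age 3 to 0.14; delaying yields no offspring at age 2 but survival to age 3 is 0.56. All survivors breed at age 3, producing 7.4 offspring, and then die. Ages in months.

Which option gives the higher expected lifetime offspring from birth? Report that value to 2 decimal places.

breed at age 2: R₀ = 0.50 × (4.4 + 0.14 × 7.4) = 0.50 × 5.4360 = 2.7180
delay to age 3: R₀ = 0.50 × (0.56 × 7.4) = 0.50 × 4.1440 = 2.0720
Higher: breed at age 2 (2.7180).

2.72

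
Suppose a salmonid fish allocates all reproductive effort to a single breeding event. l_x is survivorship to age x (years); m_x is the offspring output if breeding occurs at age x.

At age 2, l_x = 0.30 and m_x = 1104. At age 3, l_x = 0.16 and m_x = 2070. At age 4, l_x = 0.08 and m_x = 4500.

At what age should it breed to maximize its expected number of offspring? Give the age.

Expected offspring if breeding at age x = l_x × m_x:
  age 2: 0.30 × 1104 = 331.200
  age 3: 0.16 × 2070 = 331.200
  age 4: 0.08 × 4500 = 360.000
Maximum at age 4 (360.000).

4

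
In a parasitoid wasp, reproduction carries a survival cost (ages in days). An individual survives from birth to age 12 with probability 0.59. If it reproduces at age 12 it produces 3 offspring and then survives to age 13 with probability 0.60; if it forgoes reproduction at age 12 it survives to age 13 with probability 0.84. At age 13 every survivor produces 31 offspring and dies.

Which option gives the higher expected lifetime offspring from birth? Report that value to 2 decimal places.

breed at age 12: R₀ = 0.59 × (3 + 0.60 × 31) = 0.59 × 21.6000 = 12.7440
delay to age 13: R₀ = 0.59 × (0.84 × 31) = 0.59 × 26.0400 = 15.3636
Higher: delay to age 13 (15.3636).

15.36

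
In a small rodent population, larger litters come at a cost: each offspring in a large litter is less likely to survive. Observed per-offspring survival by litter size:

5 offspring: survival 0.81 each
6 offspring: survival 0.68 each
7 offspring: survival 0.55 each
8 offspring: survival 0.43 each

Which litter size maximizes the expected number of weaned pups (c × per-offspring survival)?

6

Expected weaned pups = c × s(c):
  c=5: 5 × 0.81 = 4.050
  c=6: 6 × 0.68 = 4.080
  c=7: 7 × 0.55 = 3.850
  c=8: 8 × 0.43 = 3.440
Maximum at c = 6 (4.080 weaned pups).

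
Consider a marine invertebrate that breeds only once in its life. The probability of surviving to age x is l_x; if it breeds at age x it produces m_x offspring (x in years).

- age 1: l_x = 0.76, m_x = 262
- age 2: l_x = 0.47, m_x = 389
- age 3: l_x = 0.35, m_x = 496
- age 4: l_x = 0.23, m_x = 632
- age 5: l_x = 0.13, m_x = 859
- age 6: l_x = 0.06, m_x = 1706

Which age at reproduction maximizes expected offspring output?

1

Expected offspring if breeding at age x = l_x × m_x:
  age 1: 0.76 × 262 = 199.120
  age 2: 0.47 × 389 = 182.830
  age 3: 0.35 × 496 = 173.600
  age 4: 0.23 × 632 = 145.360
  age 5: 0.13 × 859 = 111.670
  age 6: 0.06 × 1706 = 102.360
Maximum at age 1 (199.120).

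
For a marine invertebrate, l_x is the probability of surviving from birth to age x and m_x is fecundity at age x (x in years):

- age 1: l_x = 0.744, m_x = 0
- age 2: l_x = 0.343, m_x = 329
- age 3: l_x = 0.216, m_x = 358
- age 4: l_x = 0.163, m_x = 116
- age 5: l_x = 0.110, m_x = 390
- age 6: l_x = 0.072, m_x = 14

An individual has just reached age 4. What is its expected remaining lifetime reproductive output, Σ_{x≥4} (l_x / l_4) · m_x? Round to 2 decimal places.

l_4 = 0.163. Conditional survival from age 4 to x is l_x / l_4.
  x=4: (0.163/0.163) × 116 = 116.0000
  x=5: (0.110/0.163) × 390 = 263.1902
  x=6: (0.072/0.163) × 14 = 6.1840
Sum = 116.0000 + 263.1902 + 6.1840 = 385.3742

385.37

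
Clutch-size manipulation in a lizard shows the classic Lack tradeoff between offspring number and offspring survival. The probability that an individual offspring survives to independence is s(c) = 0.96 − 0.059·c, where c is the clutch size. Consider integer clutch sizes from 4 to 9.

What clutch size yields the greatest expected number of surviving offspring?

8

Expected surviving offspring = c × s(c):
  c=4: 4 × 0.724 = 2.896
  c=5: 5 × 0.665 = 3.325
  c=6: 6 × 0.606 = 3.636
  c=7: 7 × 0.547 = 3.829
  c=8: 8 × 0.488 = 3.904
  c=9: 9 × 0.429 = 3.861
Maximum at c = 8 (3.904 surviving offspring).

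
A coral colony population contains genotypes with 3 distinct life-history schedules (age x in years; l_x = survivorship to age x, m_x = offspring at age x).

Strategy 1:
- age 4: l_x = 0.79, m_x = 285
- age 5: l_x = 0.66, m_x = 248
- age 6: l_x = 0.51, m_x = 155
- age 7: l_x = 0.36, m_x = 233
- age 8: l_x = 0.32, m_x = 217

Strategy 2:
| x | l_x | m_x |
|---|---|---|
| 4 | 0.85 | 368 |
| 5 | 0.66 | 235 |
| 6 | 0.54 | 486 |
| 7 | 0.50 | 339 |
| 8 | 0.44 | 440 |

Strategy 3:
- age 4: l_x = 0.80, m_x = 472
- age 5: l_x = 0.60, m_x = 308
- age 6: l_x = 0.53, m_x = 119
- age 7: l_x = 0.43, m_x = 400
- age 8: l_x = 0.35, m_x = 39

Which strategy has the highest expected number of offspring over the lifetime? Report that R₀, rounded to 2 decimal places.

Strategy 1: R₀ = 0.79×285 + 0.66×248 + 0.51×155 + 0.36×233 + 0.32×217 = 621.2000
Strategy 2: R₀ = 0.85×368 + 0.66×235 + 0.54×486 + 0.50×339 + 0.44×440 = 1093.4400
Strategy 3: R₀ = 0.80×472 + 0.60×308 + 0.53×119 + 0.43×400 + 0.35×39 = 811.1200
Highest R₀: strategy 2 with 1093.4400.

1093.44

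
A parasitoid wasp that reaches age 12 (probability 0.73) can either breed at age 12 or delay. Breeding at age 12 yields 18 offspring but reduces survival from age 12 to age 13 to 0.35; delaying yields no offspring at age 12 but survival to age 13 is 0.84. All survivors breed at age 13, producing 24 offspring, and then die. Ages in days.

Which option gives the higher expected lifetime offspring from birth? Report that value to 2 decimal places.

breed at age 12: R₀ = 0.73 × (18 + 0.35 × 24) = 0.73 × 26.4000 = 19.2720
delay to age 13: R₀ = 0.73 × (0.84 × 24) = 0.73 × 20.1600 = 14.7168
Higher: breed at age 12 (19.2720).

19.27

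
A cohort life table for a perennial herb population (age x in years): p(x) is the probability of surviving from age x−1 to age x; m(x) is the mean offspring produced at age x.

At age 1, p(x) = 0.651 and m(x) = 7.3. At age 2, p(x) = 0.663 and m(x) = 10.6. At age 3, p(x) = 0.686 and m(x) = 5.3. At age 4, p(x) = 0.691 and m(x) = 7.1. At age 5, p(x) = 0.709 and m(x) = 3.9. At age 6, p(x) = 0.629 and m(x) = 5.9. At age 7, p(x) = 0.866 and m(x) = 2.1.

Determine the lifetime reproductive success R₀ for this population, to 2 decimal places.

13.62

Survivorship from birth: l_x = p_1·p_2·…·p_x.
  l_1 = 0.65100
  l_2 = 0.43161
  l_3 = 0.29609
  l_4 = 0.20460
  l_5 = 0.14506
  l_6 = 0.09124
  l_7 = 0.07902
R₀ = Σ l_x m(x):
  age 1: 0.65100 × 7.3 = 4.7523
  age 2: 0.43161 × 10.6 = 4.5751
  age 3: 0.29609 × 5.3 = 1.5693
  age 4: 0.20460 × 7.1 = 1.4527
  age 5: 0.14506 × 3.9 = 0.5657
  age 6: 0.09124 × 5.9 = 0.5383
  age 7: 0.07902 × 2.1 = 0.1659
R₀ = 4.7523 + 4.5751 + 1.5693 + 1.4527 + 0.5657 + 0.5383 + 0.1659 = 13.6193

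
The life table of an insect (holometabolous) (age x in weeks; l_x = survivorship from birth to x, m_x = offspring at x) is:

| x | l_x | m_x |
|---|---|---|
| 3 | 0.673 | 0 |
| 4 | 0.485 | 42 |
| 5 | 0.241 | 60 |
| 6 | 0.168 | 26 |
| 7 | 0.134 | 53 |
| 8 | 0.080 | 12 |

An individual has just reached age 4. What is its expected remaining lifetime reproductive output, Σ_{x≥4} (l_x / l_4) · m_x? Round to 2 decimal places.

97.44

l_4 = 0.485. Conditional survival from age 4 to x is l_x / l_4.
  x=4: (0.485/0.485) × 42 = 42.0000
  x=5: (0.241/0.485) × 60 = 29.8144
  x=6: (0.168/0.485) × 26 = 9.0062
  x=7: (0.134/0.485) × 53 = 14.6433
  x=8: (0.080/0.485) × 12 = 1.9794
Sum = 42.0000 + 29.8144 + 9.0062 + 14.6433 + 1.9794 = 97.4433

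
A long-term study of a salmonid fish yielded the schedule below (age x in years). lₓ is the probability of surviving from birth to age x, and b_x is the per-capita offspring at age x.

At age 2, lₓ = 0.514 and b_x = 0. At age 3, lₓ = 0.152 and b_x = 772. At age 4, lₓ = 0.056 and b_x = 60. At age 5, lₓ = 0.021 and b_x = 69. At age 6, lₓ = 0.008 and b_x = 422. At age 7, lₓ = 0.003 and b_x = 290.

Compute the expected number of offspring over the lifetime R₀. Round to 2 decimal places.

126.40

R₀ = Σ lₓ b_x:
  age 2: 0.514 × 0 = 0.0000
  age 3: 0.152 × 772 = 117.3440
  age 4: 0.056 × 60 = 3.3600
  age 5: 0.021 × 69 = 1.4490
  age 6: 0.008 × 422 = 3.3760
  age 7: 0.003 × 290 = 0.8700
R₀ = 0.0000 + 117.3440 + 3.3600 + 1.4490 + 3.3760 + 0.8700 = 126.3990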